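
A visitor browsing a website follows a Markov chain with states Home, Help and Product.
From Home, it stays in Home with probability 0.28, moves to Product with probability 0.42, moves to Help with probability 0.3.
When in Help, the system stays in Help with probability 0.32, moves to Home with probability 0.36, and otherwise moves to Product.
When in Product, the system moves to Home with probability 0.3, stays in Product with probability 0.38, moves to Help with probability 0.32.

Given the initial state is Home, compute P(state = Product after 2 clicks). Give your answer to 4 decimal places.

Sum over the intermediate state after 1 click:
P = P(Home→Home)·P(Home→Product) + P(Home→Help)·P(Help→Product) + P(Home→Product)·P(Product→Product)
  = 0.28×0.42 + 0.3×0.32 + 0.42×0.38
  = 0.1176 + 0.0960 + 0.1596 = 0.3732

0.3732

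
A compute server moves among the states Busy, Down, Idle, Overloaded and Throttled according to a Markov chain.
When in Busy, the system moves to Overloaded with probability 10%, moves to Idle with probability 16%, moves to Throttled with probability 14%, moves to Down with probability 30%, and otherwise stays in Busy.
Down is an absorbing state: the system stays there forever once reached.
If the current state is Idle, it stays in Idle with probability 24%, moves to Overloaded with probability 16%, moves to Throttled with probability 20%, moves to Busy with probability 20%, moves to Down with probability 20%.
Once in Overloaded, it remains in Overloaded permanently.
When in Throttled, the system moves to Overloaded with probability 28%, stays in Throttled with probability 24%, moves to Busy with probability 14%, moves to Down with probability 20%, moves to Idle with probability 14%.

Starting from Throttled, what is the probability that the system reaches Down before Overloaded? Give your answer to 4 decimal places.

0.4877

Let h(s) be the probability of absorption at Down starting from transient state s. Then h(Down) = 1 and h(Overloaded) = 0. By first-step analysis:
h(Busy) = 0.3·h(Busy) + 0.3·1 + 0.16·h(Idle) + 0.1·0 + 0.14·h(Throttled)
h(Idle) = 0.2·h(Busy) + 0.2·1 + 0.24·h(Idle) + 0.16·0 + 0.2·h(Throttled)
h(Throttled) = 0.14·h(Busy) + 0.2·1 + 0.14·h(Idle) + 0.28·0 + 0.24·h(Throttled)
Solving: h(Busy) = 0.6550, h(Idle) = 0.5639, h(Throttled) = 0.4877.
Starting from Throttled, the probability is 0.4877.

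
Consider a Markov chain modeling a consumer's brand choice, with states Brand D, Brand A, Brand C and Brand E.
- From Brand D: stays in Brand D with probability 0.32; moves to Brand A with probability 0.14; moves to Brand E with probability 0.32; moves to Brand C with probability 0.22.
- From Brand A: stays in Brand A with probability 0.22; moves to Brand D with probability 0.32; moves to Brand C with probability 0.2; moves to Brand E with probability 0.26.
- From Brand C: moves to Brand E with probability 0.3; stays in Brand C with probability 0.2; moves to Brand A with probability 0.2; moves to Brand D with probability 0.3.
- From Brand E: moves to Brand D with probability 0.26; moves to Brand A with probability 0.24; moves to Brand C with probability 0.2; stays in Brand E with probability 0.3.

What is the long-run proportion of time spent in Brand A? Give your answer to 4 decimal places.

Let the stationary distribution be π with π = πP and π_1 + π_2 + π_3 + π_4 = 1.
π_1 = 0.32·π_1 + 0.32·π_2 + 0.3·π_3 + 0.26·π_4
π_2 = 0.14·π_1 + 0.22·π_2 + 0.2·π_3 + 0.24·π_4
π_3 = 0.22·π_1 + 0.2·π_2 + 0.2·π_3 + 0.2·π_4
Solving with the normalization constraint gives π = (0.2980, 0.1980, 0.2060, 0.2980).
So the stationary probability of Brand A is 0.1980.

0.1980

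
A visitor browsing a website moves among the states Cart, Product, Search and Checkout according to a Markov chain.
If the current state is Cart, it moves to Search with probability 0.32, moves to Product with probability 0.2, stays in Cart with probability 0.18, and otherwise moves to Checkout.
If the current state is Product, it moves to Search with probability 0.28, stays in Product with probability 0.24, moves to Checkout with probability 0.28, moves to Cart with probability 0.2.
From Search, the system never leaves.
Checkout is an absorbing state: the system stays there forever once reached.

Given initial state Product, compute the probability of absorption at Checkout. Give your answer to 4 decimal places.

Let h(s) be the probability of absorption at Checkout starting from transient state s. Then h(Checkout) = 1 and h(Search) = 0. By first-step analysis:
h(Cart) = 0.18·h(Cart) + 0.2·h(Product) + 0.32·0 + 0.3·1
h(Product) = 0.2·h(Cart) + 0.24·h(Product) + 0.28·0 + 0.28·1
Solving: h(Cart) = 0.4870, h(Product) = 0.4966.
Starting from Product, the probability is 0.4966.

0.4966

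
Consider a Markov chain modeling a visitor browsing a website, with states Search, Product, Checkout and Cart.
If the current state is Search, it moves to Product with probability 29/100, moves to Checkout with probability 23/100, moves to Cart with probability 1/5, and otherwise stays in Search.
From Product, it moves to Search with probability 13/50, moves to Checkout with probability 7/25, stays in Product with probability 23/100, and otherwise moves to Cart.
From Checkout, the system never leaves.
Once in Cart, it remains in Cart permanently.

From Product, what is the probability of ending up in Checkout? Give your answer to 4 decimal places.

Let h(s) be the probability of absorption at Checkout starting from transient state s. Then h(Checkout) = 1 and h(Cart) = 0. By first-step analysis:
h(Search) = 0.28·h(Search) + 0.29·h(Product) + 0.23·1 + 0.2·0
h(Product) = 0.26·h(Search) + 0.23·h(Product) + 0.28·1 + 0.23·0
Solving: h(Search) = 0.5392, h(Product) = 0.5457.
Starting from Product, the probability is 0.5457.

0.5457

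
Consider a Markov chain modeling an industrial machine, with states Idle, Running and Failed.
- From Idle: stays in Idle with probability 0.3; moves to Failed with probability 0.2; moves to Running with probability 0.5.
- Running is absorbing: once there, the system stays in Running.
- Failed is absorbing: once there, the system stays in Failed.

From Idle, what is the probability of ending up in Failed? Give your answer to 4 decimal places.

Let h(s) be the probability of absorption at Failed starting from transient state s. Then h(Failed) = 1 and h(Running) = 0. By first-step analysis:
h(Idle) = 0.3·h(Idle) + 0.5·0 + 0.2·1
Solving: h(Idle) = 0.2857.
Starting from Idle, the probability is 0.2857.

0.2857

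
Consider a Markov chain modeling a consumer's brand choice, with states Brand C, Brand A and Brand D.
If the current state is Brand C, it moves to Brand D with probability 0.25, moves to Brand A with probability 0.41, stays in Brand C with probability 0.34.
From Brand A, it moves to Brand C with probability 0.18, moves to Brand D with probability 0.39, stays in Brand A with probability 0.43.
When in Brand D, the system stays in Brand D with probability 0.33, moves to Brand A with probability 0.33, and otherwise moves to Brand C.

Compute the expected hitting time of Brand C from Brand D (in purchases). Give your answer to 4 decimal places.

Let t(s) be the expected number of purchases to first reach Brand C from state s, with t(Brand C) = 0. Conditioning on the first purchase:
t(Brand A) = 1 + 0.43·t(Brand A) + 0.39·t(Brand D)
t(Brand D) = 1 + 0.33·t(Brand A) + 0.33·t(Brand D)
Solving: t(Brand A) = 4.1864, t(Brand D) = 3.5545.
Expected purchases from Brand D to Brand C: 3.5545.

3.5545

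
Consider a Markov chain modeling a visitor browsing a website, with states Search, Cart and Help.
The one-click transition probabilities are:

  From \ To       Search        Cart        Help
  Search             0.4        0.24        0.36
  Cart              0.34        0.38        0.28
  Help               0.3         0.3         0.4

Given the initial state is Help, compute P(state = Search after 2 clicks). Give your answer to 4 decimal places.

Sum over the intermediate state after 1 click:
P = P(Help→Search)·P(Search→Search) + P(Help→Cart)·P(Cart→Search) + P(Help→Help)·P(Help→Search)
  = 0.3×0.4 + 0.3×0.34 + 0.4×0.3
  = 0.1200 + 0.1020 + 0.1200 = 0.3420

0.3420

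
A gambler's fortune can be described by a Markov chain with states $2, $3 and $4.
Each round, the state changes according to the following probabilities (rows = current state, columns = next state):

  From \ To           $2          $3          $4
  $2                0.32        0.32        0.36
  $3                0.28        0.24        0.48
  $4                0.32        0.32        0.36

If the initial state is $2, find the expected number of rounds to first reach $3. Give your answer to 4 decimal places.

Let t(s) be the expected number of rounds to first reach $3 from state s, with t($3) = 0. Conditioning on the first round:
t($2) = 1 + 0.32·t($2) + 0.36·t($4)
t($4) = 1 + 0.32·t($2) + 0.36·t($4)
Solving: t($2) = 3.1250, t($4) = 3.1250.
Expected rounds from $2 to $3: 3.1250.

3.1250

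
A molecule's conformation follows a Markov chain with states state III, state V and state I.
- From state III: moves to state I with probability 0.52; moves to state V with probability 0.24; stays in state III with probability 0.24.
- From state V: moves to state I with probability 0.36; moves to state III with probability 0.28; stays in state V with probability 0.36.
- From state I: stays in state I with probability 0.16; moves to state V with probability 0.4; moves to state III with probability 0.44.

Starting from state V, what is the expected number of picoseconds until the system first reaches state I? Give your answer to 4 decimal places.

2.4809

Let t(s) be the expected number of picoseconds to first reach state I from state s, with t(state I) = 0. Conditioning on the first picosecond:
t(state III) = 1 + 0.24·t(state III) + 0.24·t(state V)
t(state V) = 1 + 0.28·t(state III) + 0.36·t(state V)
Solving: t(state III) = 2.0992, t(state V) = 2.4809.
Expected picoseconds from state V to state I: 2.4809.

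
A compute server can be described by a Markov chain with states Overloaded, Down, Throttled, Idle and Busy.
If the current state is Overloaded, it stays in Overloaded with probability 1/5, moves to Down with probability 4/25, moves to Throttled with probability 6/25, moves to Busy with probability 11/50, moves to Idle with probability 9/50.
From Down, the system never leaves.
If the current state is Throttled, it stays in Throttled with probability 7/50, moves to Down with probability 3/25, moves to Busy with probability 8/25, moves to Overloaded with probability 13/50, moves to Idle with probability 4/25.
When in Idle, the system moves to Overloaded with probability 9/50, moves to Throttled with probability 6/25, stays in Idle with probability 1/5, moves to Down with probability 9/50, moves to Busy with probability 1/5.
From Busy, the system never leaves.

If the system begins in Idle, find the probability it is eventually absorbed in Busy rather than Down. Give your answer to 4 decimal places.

Let h(s) be the probability of absorption at Busy starting from transient state s. Then h(Busy) = 1 and h(Down) = 0. By first-step analysis:
h(Overloaded) = 0.2·h(Overloaded) + 0.16·0 + 0.24·h(Throttled) + 0.18·h(Idle) + 0.22·1
h(Throttled) = 0.26·h(Overloaded) + 0.12·0 + 0.14·h(Throttled) + 0.16·h(Idle) + 0.32·1
h(Idle) = 0.18·h(Overloaded) + 0.18·0 + 0.24·h(Throttled) + 0.2·h(Idle) + 0.2·1
Solving: h(Overloaded) = 0.6061, h(Throttled) = 0.6643, h(Idle) = 0.5856.
Starting from Idle, the probability is 0.5856.

0.5856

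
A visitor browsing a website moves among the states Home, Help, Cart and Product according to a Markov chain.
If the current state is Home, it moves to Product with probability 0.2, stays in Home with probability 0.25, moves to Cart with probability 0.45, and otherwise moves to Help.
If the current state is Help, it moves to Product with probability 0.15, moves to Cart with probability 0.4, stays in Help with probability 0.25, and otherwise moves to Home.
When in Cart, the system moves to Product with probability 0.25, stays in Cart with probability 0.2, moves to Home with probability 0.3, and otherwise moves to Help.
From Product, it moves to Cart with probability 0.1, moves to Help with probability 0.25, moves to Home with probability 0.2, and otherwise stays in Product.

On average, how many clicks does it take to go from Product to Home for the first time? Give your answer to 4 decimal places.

Let t(s) be the expected number of clicks to first reach Home from state s, with t(Home) = 0. Conditioning on the first click:
t(Help) = 1 + 0.25·t(Help) + 0.4·t(Cart) + 0.15·t(Product)
t(Cart) = 1 + 0.25·t(Help) + 0.2·t(Cart) + 0.25·t(Product)
t(Product) = 1 + 0.25·t(Help) + 0.1·t(Cart) + 0.45·t(Product)
Solving: t(Help) = 4.4051, t(Cart) = 4.0506, t(Product) = 4.5570.
Expected clicks from Product to Home: 4.5570.

4.5570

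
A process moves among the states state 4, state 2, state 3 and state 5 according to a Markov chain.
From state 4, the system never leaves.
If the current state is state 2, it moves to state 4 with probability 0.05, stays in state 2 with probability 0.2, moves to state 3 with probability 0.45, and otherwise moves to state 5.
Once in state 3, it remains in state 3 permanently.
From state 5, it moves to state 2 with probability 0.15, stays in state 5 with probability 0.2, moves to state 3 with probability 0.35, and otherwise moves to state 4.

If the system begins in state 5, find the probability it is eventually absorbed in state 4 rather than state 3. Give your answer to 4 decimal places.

0.4160

Let h(s) be the probability of absorption at state 4 starting from transient state s. Then h(state 4) = 1 and h(state 3) = 0. By first-step analysis:
h(state 2) = 0.05·1 + 0.2·h(state 2) + 0.45·0 + 0.3·h(state 5)
h(state 5) = 0.3·1 + 0.15·h(state 2) + 0.35·0 + 0.2·h(state 5)
Solving: h(state 2) = 0.2185, h(state 5) = 0.4160.
Starting from state 5, the probability is 0.4160.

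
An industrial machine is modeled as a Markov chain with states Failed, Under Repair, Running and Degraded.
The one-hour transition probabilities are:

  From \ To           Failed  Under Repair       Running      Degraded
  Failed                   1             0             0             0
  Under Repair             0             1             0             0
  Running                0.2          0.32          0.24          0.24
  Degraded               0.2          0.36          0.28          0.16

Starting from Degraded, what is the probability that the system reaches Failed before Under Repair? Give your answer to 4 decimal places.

Let h(s) be the probability of absorption at Failed starting from transient state s. Then h(Failed) = 1 and h(Under Repair) = 0. By first-step analysis:
h(Running) = 0.2·1 + 0.32·0 + 0.24·h(Running) + 0.24·h(Degraded)
h(Degraded) = 0.2·1 + 0.36·0 + 0.28·h(Running) + 0.16·h(Degraded)
Solving: h(Running) = 0.3782, h(Degraded) = 0.3641.
Starting from Degraded, the probability is 0.3641.

0.3641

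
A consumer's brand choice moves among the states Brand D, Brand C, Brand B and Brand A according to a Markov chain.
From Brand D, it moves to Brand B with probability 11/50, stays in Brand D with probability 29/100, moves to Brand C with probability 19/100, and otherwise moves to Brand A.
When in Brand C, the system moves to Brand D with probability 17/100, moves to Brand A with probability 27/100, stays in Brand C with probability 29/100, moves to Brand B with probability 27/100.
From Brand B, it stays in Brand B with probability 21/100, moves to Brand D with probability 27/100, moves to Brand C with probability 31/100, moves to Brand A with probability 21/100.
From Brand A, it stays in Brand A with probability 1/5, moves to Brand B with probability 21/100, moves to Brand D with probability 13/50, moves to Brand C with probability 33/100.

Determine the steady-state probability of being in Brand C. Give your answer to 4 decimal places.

Let the stationary distribution be π with π = πP and π_1 + π_2 + π_3 + π_4 = 1.
π_1 = 0.29·π_1 + 0.17·π_2 + 0.27·π_3 + 0.26·π_4
π_2 = 0.19·π_1 + 0.29·π_2 + 0.31·π_3 + 0.33·π_4
π_3 = 0.22·π_1 + 0.27·π_2 + 0.21·π_3 + 0.21·π_4
Solving with the normalization constraint gives π = (0.2444, 0.2800, 0.2292, 0.2463).
So the stationary probability of Brand C is 0.2800.

0.2800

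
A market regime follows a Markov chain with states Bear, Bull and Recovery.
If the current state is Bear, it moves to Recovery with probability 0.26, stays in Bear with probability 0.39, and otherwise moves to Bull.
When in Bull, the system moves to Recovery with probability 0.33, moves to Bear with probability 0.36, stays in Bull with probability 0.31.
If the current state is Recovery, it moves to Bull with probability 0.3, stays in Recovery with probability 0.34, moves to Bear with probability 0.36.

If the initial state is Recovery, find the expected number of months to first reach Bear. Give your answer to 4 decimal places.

2.7778

Let t(s) be the expected number of months to first reach Bear from state s, with t(Bear) = 0. Conditioning on the first month:
t(Bull) = 1 + 0.31·t(Bull) + 0.33·t(Recovery)
t(Recovery) = 1 + 0.3·t(Bull) + 0.34·t(Recovery)
Solving: t(Bull) = 2.7778, t(Recovery) = 2.7778.
Expected months from Recovery to Bear: 2.7778.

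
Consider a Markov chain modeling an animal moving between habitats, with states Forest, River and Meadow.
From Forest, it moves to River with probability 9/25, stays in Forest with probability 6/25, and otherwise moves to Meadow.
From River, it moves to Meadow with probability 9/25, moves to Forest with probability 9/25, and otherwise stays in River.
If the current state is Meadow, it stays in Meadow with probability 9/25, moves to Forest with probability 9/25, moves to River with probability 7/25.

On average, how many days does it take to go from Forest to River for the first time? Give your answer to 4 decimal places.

Let t(s) be the expected number of days to first reach River from state s, with t(River) = 0. Conditioning on the first day:
t(Forest) = 1 + 0.24·t(Forest) + 0.4·t(Meadow)
t(Meadow) = 1 + 0.36·t(Forest) + 0.36·t(Meadow)
Solving: t(Forest) = 3.0374, t(Meadow) = 3.2710.
Expected days from Forest to River: 3.0374.

3.0374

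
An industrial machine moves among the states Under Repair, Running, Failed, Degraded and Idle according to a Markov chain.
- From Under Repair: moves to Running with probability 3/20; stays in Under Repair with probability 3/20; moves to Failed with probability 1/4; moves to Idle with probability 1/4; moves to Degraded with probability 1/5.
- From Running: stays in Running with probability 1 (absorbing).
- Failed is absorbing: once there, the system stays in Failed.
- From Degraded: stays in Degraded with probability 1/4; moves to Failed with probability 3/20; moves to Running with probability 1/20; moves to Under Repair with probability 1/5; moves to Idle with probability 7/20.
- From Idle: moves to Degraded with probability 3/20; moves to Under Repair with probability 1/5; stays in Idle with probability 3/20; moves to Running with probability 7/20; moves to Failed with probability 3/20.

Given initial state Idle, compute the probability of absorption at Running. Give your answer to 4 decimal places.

0.6048

Let h(s) be the probability of absorption at Running starting from transient state s. Then h(Running) = 1 and h(Failed) = 0. By first-step analysis:
h(Under Repair) = 0.15·h(Under Repair) + 0.15·1 + 0.25·0 + 0.2·h(Degraded) + 0.25·h(Idle)
h(Degraded) = 0.2·h(Under Repair) + 0.05·1 + 0.15·0 + 0.25·h(Degraded) + 0.35·h(Idle)
h(Idle) = 0.2·h(Under Repair) + 0.35·1 + 0.15·0 + 0.15·h(Degraded) + 0.15·h(Idle)
Solving: h(Under Repair) = 0.4657, h(Degraded) = 0.4731, h(Idle) = 0.6048.
Starting from Idle, the probability is 0.6048.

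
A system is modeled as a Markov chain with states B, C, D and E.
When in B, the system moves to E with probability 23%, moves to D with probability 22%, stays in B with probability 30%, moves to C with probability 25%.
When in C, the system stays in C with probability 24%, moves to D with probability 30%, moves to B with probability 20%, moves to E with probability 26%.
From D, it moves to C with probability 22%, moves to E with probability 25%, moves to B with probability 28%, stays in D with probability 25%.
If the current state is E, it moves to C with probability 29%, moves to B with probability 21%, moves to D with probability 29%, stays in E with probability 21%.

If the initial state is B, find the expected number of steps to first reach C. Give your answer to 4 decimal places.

Let t(s) be the expected number of steps to first reach C from state s, with t(C) = 0. Conditioning on the first step:
t(B) = 1 + 0.3·t(B) + 0.22·t(D) + 0.23·t(E)
t(D) = 1 + 0.28·t(B) + 0.25·t(D) + 0.25·t(E)
t(E) = 1 + 0.21·t(B) + 0.29·t(D) + 0.21·t(E)
Solving: t(B) = 3.9697, t(D) = 4.0894, t(E) = 3.8222.
Expected steps from B to C: 3.9697.

3.9697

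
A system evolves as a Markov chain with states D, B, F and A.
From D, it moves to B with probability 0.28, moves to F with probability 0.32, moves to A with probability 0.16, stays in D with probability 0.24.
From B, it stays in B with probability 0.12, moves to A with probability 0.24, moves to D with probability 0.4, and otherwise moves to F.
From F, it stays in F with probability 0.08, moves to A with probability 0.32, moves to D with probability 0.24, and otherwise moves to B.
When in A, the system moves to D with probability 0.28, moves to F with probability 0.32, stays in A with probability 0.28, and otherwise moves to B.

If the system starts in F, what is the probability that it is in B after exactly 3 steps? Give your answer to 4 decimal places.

Propagate the distribution vector 3 steps from F.
After 0 steps: (0.0000, 0.0000, 1.0000, 0.0000)
After 1 step: (0.2400, 0.3600, 0.0800, 0.3200)
After 2 steps: (0.3104, 0.1776, 0.2720, 0.2400)
After 3 steps: (0.2780, 0.2349, 0.2405, 0.2465)
P(in B after 3 steps) = 0.2349

0.2349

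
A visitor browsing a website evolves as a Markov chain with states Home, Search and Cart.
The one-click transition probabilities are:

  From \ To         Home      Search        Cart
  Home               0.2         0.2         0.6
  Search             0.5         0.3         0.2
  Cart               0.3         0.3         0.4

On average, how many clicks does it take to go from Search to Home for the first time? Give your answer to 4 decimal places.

2.2222

Let t(s) be the expected number of clicks to first reach Home from state s, with t(Home) = 0. Conditioning on the first click:
t(Search) = 1 + 0.3·t(Search) + 0.2·t(Cart)
t(Cart) = 1 + 0.3·t(Search) + 0.4·t(Cart)
Solving: t(Search) = 2.2222, t(Cart) = 2.7778.
Expected clicks from Search to Home: 2.2222.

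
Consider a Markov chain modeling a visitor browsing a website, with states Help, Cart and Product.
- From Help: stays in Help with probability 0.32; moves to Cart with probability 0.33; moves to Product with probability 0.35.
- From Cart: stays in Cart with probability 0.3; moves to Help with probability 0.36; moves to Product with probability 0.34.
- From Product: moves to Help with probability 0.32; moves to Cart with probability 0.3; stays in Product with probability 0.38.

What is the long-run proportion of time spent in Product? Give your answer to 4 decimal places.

Let the stationary distribution be π with π = πP and π_1 + π_2 + π_3 = 1.
π_1 = 0.32·π_1 + 0.36·π_2 + 0.32·π_3
π_2 = 0.33·π_1 + 0.3·π_2 + 0.3·π_3
Solving with the normalization constraint gives π = (0.3324, 0.3100, 0.3576).
So the stationary probability of Product is 0.3576.

0.3576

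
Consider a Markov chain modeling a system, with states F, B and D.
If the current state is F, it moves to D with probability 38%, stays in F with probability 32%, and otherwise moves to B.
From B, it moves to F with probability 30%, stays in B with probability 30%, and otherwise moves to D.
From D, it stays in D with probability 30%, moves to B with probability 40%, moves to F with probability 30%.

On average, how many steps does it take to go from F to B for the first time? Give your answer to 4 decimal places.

Let t(s) be the expected number of steps to first reach B from state s, with t(B) = 0. Conditioning on the first step:
t(F) = 1 + 0.32·t(F) + 0.38·t(D)
t(D) = 1 + 0.3·t(F) + 0.3·t(D)
Solving: t(F) = 2.9834, t(D) = 2.7072.
Expected steps from F to B: 2.9834.

2.9834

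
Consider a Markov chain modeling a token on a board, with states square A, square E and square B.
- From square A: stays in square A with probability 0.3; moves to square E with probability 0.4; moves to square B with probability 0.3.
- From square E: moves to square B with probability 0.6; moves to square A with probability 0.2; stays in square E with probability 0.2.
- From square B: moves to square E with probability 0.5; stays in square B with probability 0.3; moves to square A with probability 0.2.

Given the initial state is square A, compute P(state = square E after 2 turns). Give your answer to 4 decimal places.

Sum over the intermediate state after 1 turn:
P = P(square A→square A)·P(square A→square E) + P(square A→square E)·P(square E→square E) + P(square A→square B)·P(square B→square E)
  = 0.3×0.4 + 0.4×0.2 + 0.3×0.5
  = 0.1200 + 0.0800 + 0.1500 = 0.3500

0.3500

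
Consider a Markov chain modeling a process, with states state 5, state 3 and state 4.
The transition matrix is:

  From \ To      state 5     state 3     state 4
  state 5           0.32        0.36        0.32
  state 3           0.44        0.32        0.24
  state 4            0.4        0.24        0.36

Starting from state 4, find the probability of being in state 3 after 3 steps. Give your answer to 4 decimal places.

0.3099

Propagate the distribution vector 3 steps from state 4.
After 0 steps: (0.0000, 0.0000, 1.0000)
After 1 step: (0.4000, 0.2400, 0.3600)
After 2 steps: (0.3776, 0.3072, 0.3152)
After 3 steps: (0.3821, 0.3099, 0.3080)
P(in state 3 after 3 steps) = 0.3099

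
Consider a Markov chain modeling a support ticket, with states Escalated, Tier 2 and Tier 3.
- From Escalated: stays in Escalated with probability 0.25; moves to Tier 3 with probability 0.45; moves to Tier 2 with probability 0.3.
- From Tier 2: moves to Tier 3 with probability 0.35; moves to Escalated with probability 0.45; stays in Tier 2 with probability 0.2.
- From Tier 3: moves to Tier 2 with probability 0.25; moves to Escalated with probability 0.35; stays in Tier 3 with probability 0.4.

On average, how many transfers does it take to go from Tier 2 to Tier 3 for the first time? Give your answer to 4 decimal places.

2.5806

Let t(s) be the expected number of transfers to first reach Tier 3 from state s, with t(Tier 3) = 0. Conditioning on the first transfer:
t(Escalated) = 1 + 0.25·t(Escalated) + 0.3·t(Tier 2)
t(Tier 2) = 1 + 0.45·t(Escalated) + 0.2·t(Tier 2)
Solving: t(Escalated) = 2.3656, t(Tier 2) = 2.5806.
Expected transfers from Tier 2 to Tier 3: 2.5806.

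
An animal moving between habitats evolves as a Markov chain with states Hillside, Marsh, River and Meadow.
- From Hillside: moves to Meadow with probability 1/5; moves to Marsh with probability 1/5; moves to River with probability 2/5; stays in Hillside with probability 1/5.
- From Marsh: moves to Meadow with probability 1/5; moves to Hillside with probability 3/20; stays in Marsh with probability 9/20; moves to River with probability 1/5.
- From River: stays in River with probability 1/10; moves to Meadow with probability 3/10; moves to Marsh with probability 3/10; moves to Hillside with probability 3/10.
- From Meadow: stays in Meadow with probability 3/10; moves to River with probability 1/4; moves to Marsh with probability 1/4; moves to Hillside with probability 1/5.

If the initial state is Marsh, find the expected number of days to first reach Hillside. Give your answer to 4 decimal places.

5.2324

Let t(s) be the expected number of days to first reach Hillside from state s, with t(Hillside) = 0. Conditioning on the first day:
t(Marsh) = 1 + 0.45·t(Marsh) + 0.2·t(River) + 0.2·t(Meadow)
t(River) = 1 + 0.3·t(Marsh) + 0.1·t(River) + 0.3·t(Meadow)
t(Meadow) = 1 + 0.25·t(Marsh) + 0.25·t(River) + 0.3·t(Meadow)
Solving: t(Marsh) = 5.2324, t(River) = 4.4887, t(Meadow) = 4.9004.
Expected days from Marsh to Hillside: 5.2324.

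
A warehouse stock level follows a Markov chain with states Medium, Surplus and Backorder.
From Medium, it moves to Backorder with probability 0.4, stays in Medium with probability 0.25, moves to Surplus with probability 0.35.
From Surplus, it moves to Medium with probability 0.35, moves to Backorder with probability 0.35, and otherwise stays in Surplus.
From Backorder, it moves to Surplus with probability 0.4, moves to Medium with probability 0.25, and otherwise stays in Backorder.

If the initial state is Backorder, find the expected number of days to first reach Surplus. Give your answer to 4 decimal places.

2.5806

Let t(s) be the expected number of days to first reach Surplus from state s, with t(Surplus) = 0. Conditioning on the first day:
t(Medium) = 1 + 0.25·t(Medium) + 0.4·t(Backorder)
t(Backorder) = 1 + 0.25·t(Medium) + 0.35·t(Backorder)
Solving: t(Medium) = 2.7097, t(Backorder) = 2.5806.
Expected days from Backorder to Surplus: 2.5806.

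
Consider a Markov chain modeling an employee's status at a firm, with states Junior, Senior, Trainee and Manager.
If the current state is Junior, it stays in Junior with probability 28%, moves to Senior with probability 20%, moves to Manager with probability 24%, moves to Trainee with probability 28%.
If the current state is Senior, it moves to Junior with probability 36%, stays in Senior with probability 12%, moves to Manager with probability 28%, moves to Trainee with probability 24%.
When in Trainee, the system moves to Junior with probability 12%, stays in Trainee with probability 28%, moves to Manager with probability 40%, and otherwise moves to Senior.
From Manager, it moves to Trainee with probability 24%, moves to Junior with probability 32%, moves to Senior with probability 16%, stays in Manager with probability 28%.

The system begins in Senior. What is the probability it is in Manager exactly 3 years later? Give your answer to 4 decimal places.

Propagate the distribution vector 3 years from Senior.
After 0 years: (0.0000, 1.0000, 0.0000, 0.0000)
After 1 year: (0.3600, 0.1200, 0.2400, 0.2800)
After 2 years: (0.2624, 0.1792, 0.2640, 0.2944)
After 3 years: (0.2639, 0.1739, 0.2611, 0.3012)
P(in Manager after 3 years) = 0.3012

0.3012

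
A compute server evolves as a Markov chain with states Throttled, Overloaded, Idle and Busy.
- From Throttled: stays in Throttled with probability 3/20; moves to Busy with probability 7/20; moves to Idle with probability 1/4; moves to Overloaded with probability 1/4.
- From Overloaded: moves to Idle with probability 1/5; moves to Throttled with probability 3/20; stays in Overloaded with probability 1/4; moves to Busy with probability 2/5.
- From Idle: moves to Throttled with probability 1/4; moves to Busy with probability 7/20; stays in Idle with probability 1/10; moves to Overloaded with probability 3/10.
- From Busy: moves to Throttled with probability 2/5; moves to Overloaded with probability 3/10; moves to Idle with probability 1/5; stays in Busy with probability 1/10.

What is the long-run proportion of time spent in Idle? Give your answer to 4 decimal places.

0.1928

Let the stationary distribution be π with π = πP and π_1 + π_2 + π_3 + π_4 = 1.
π_1 = 0.15·π_1 + 0.15·π_2 + 0.25·π_3 + 0.4·π_4
π_2 = 0.25·π_1 + 0.25·π_2 + 0.3·π_3 + 0.3·π_4
π_3 = 0.25·π_1 + 0.2·π_2 + 0.1·π_3 + 0.2·π_4
Solving with the normalization constraint gives π = (0.2420, 0.2742, 0.1928, 0.2910).
So the stationary probability of Idle is 0.1928.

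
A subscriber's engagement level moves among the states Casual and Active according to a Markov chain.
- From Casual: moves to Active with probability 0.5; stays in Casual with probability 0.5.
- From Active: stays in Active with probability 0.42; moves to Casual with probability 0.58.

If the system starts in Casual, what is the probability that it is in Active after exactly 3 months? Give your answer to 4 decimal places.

Propagate the distribution vector 3 months from Casual.
After 0 months: (1.0000, 0.0000)
After 1 month: (0.5000, 0.5000)
After 2 months: (0.5400, 0.4600)
After 3 months: (0.5368, 0.4632)
P(in Active after 3 months) = 0.4632

0.4632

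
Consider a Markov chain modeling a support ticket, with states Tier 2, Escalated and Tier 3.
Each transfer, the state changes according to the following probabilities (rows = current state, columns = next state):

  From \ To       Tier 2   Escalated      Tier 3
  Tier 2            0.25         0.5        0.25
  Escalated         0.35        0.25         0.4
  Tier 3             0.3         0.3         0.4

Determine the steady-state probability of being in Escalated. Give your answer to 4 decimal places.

Let the stationary distribution be π with π = πP and π_1 + π_2 + π_3 = 1.
π_1 = 0.25·π_1 + 0.35·π_2 + 0.3·π_3
π_2 = 0.5·π_1 + 0.25·π_2 + 0.3·π_3
Solving with the normalization constraint gives π = (0.3021, 0.3432, 0.3547).
So the stationary probability of Escalated is 0.3432.

0.3432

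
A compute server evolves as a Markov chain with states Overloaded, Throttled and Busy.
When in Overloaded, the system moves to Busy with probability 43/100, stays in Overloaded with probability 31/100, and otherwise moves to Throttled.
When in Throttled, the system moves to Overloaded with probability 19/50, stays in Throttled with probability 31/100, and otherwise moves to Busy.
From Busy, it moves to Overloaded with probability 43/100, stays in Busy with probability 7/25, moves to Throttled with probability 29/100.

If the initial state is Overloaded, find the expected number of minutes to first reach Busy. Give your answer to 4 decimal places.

Let t(s) be the expected number of minutes to first reach Busy from state s, with t(Busy) = 0. Conditioning on the first minute:
t(Overloaded) = 1 + 0.31·t(Overloaded) + 0.26·t(Throttled)
t(Throttled) = 1 + 0.38·t(Overloaded) + 0.31·t(Throttled)
Solving: t(Overloaded) = 2.5179, t(Throttled) = 2.8359.
Expected minutes from Overloaded to Busy: 2.5179.

2.5179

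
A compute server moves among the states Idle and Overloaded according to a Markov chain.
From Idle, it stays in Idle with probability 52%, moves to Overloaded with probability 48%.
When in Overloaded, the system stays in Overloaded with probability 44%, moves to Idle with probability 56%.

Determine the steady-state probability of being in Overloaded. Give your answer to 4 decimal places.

Let the stationary distribution be π with π = πP and π_1 + π_2 = 1.
π_1 = 0.52·π_1 + 0.56·π_2
Solving with the normalization constraint gives π = (0.5385, 0.4615).
So the stationary probability of Overloaded is 0.4615.

0.4615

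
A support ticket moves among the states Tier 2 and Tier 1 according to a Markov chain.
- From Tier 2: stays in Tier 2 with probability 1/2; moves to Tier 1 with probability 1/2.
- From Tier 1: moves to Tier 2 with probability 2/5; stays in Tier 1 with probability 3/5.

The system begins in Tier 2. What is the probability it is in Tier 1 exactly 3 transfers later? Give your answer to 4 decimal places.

0.5550

Propagate the distribution vector 3 transfers from Tier 2.
After 0 transfers: (1.0000, 0.0000)
After 1 transfer: (0.5000, 0.5000)
After 2 transfers: (0.4500, 0.5500)
After 3 transfers: (0.4450, 0.5550)
P(in Tier 1 after 3 transfers) = 0.5550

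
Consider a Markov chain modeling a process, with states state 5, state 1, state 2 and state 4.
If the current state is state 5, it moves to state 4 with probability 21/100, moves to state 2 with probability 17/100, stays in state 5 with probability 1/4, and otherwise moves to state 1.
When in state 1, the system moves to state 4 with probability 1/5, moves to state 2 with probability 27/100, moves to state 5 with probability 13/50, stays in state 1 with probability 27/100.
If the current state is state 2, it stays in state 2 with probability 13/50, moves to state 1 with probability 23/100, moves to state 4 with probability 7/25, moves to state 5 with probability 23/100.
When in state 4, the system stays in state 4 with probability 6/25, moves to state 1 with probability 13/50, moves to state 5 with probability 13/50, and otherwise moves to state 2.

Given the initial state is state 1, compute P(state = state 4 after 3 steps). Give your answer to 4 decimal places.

Propagate the distribution vector 3 steps from state 1.
After 0 steps: (0.0000, 1.0000, 0.0000, 0.0000)
After 1 step: (0.2600, 0.2700, 0.2700, 0.2000)
After 2 steps: (0.2493, 0.2832, 0.2353, 0.2322)
After 3 steps: (0.2504, 0.2832, 0.2358, 0.2306)
P(in state 4 after 3 steps) = 0.2306

0.2306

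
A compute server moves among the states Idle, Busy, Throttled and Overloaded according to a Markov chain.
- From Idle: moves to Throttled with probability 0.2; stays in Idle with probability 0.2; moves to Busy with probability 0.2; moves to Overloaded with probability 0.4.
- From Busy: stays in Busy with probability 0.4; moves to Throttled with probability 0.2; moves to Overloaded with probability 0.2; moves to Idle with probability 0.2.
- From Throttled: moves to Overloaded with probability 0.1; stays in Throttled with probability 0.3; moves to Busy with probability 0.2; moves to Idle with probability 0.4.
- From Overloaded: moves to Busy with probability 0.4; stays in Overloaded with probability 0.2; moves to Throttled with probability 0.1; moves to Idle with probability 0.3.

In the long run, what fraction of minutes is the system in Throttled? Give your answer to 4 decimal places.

0.1963

Let the stationary distribution be π with π = πP and π_1 + π_2 + π_3 + π_4 = 1.
π_1 = 0.2·π_1 + 0.2·π_2 + 0.4·π_3 + 0.3·π_4
π_2 = 0.2·π_1 + 0.4·π_2 + 0.2·π_3 + 0.4·π_4
π_3 = 0.2·π_1 + 0.2·π_2 + 0.3·π_3 + 0.1·π_4
Solving with the normalization constraint gives π = (0.2626, 0.3082, 0.1963, 0.2329).
So the stationary probability of Throttled is 0.1963.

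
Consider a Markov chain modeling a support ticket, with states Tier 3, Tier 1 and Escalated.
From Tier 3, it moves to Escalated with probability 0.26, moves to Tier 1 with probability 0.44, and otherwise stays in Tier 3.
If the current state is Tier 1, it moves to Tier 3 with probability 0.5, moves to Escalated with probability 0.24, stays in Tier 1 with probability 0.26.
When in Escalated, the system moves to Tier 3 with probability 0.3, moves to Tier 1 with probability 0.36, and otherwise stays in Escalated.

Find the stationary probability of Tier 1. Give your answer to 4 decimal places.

Let the stationary distribution be π with π = πP and π_1 + π_2 + π_3 = 1.
π_1 = 0.3·π_1 + 0.5·π_2 + 0.3·π_3
π_2 = 0.44·π_1 + 0.26·π_2 + 0.36·π_3
Solving with the normalization constraint gives π = (0.3708, 0.3542, 0.2749).
So the stationary probability of Tier 1 is 0.3542.

0.3542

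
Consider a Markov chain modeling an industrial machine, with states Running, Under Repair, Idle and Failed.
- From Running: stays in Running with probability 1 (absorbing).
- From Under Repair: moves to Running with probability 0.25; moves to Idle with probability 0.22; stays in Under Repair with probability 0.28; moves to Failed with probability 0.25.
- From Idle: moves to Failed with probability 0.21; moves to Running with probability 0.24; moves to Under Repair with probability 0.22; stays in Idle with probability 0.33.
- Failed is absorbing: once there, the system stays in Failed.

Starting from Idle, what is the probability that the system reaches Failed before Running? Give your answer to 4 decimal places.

Let h(s) be the probability of absorption at Failed starting from transient state s. Then h(Failed) = 1 and h(Running) = 0. By first-step analysis:
h(Under Repair) = 0.25·0 + 0.28·h(Under Repair) + 0.22·h(Idle) + 0.25·1
h(Idle) = 0.24·0 + 0.22·h(Under Repair) + 0.33·h(Idle) + 0.21·1
Solving: h(Under Repair) = 0.4924, h(Idle) = 0.4751.
Starting from Idle, the probability is 0.4751.

0.4751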